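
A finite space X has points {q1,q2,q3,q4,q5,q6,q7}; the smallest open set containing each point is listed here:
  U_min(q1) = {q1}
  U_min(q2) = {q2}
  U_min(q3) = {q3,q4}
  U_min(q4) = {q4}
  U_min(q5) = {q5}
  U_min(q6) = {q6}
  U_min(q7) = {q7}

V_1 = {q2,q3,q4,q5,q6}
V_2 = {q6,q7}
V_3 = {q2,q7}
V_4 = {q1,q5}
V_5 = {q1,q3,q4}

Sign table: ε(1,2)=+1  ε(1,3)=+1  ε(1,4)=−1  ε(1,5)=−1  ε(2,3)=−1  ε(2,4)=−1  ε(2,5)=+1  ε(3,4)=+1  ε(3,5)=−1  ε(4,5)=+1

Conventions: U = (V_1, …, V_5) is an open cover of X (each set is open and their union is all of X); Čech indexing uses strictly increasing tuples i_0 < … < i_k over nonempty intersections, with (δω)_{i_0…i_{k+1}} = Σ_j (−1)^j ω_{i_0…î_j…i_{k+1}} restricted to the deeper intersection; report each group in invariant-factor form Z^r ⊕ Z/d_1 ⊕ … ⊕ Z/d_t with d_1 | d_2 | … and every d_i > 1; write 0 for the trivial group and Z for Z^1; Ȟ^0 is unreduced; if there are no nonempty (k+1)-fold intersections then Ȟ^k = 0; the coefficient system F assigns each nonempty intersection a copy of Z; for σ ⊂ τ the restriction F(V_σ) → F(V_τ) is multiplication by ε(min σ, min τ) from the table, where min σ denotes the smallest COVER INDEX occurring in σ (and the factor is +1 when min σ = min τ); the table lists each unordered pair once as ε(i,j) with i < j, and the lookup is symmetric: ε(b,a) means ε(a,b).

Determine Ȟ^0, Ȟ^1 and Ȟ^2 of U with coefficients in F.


Ȟ^0(U;F) ≅ 0, Ȟ^1(U;F) ≅ Z ⊕ Z/2, Ȟ^2(U;F) ≅ 0

cover nerve:
  V12={q6} V13={q2} V14={q5} V15={q3,q4} V23={q7} V45={q1}
C dims 5,6; δ0: rk 5, SNF 1^4·2
Ȟ^0: (5−5)−0=0 ⇒ 0
Ȟ^1: (6−0)−5=1 plus torsion [2] ⇒ Z ⊕ Z/2
Ȟ^2: (0−0)−0=0 ⇒ 0


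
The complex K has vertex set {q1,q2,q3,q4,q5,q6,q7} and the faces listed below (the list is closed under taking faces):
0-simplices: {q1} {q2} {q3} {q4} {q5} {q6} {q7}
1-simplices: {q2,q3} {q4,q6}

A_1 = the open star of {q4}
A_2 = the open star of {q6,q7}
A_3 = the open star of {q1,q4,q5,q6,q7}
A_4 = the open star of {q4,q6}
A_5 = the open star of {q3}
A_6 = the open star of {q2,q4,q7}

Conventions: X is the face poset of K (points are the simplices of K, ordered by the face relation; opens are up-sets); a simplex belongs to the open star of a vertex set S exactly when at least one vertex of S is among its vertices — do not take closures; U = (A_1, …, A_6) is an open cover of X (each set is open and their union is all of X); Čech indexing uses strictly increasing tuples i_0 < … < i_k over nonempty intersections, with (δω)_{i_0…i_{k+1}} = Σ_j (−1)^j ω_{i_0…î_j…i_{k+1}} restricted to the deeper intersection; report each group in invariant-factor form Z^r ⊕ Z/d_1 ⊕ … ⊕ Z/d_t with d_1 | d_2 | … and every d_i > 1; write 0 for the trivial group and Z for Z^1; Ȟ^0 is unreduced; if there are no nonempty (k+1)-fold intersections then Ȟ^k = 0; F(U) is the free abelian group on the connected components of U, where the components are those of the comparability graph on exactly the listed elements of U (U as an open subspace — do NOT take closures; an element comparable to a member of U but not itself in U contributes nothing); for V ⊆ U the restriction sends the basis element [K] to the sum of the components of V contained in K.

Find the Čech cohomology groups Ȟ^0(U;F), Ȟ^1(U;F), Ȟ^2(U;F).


nonempty intersections:
  A1={{q4},{q4,q6}} A2={{q6},{q7},{q4,q6}} A3={{q1},{q4},{q5},{q6},{q7},{q4,q6}} A4={{q4},{q6},{q4,q6}} A5={{q3},{q2,q3}} A6={{q2},{q4},{q7},{q2,q3},{q4,q6}}
  A12={{q4,q6}} A13={{q4},{q4,q6}} A14={{q4},{q4,q6}} A16={{q4},{q4,q6}} A23={{q6},{q7},{q4,q6}} A24={{q6},{q4,q6}} A26={{q7},{q4,q6}} A34={{q4},{q6},{q4,q6}} A36={{q4},{q7},{q4,q6}} A46={{q4},{q4,q6}} A56={{q2,q3}}
  A123={{q4,q6}} A124={{q4,q6}} A126={{q4,q6}} A134={{q4},{q4,q6}} A136={{q4},{q4,q6}} A146={{q4},{q4,q6}} A234={{q6},{q4,q6}} A236={{q7},{q4,q6}} A246={{q4,q6}} A346={{q4},{q4,q6}}
  A1234={{q4,q6}} A1236={{q4,q6}} A1246={{q4,q6}} A1346={{q4},{q4,q6}} A2346={{q4,q6}}
  A12346={{q4,q6}}
components per intersection:
  A1: {{q4},{q4,q6}}
  A2: {{q6},{q4,q6}} {{q7}}
  A3: {{q1}} {{q4},{q6},{q4,q6}} {{q5}} {{q7}}
  A4: {{q4},{q6},{q4,q6}}
  A5: {{q3},{q2,q3}}
  A6: {{q2},{q2,q3}} {{q4},{q4,q6}} {{q7}}
  A12: {{q4,q6}}
  A13: {{q4},{q4,q6}}
  A14: {{q4},{q4,q6}}
  A16: {{q4},{q4,q6}}
  A23: {{q6},{q4,q6}} {{q7}}
  A24: {{q6},{q4,q6}}
  A26: {{q7}} {{q4,q6}}
  A34: {{q4},{q6},{q4,q6}}
  A36: {{q4},{q4,q6}} {{q7}}
  A46: {{q4},{q4,q6}}
  A56: {{q2,q3}}
  A123: {{q4,q6}}
  A124: {{q4,q6}}
  A126: {{q4,q6}}
  A134: {{q4},{q4,q6}}
  A136: {{q4},{q4,q6}}
  A146: {{q4},{q4,q6}}
  A234: {{q6},{q4,q6}}
  A236: {{q7}} {{q4,q6}}
  A246: {{q4,q6}}
  A346: {{q4},{q4,q6}}
  A1234: {{q4,q6}}
  A1236: {{q4,q6}}
  A1246: {{q4,q6}}
  A1346: {{q4},{q4,q6}}
  A2346: {{q4,q6}}
  A12346: {{q4,q6}}
C dims 12,14,11,5; δ0: rk 7, SNF 1^7; δ1: rk 7, SNF 1^7; δ2: rk 4, SNF 1^4
Ȟ^0: (12−7)−0=5 ⇒ Z^5
Ȟ^1: (14−7)−7=0 ⇒ 0
Ȟ^2: (11−4)−7=0 ⇒ 0

Ȟ^0 ≅ Z^5; Ȟ^1 ≅ 0; Ȟ^2 ≅ 0


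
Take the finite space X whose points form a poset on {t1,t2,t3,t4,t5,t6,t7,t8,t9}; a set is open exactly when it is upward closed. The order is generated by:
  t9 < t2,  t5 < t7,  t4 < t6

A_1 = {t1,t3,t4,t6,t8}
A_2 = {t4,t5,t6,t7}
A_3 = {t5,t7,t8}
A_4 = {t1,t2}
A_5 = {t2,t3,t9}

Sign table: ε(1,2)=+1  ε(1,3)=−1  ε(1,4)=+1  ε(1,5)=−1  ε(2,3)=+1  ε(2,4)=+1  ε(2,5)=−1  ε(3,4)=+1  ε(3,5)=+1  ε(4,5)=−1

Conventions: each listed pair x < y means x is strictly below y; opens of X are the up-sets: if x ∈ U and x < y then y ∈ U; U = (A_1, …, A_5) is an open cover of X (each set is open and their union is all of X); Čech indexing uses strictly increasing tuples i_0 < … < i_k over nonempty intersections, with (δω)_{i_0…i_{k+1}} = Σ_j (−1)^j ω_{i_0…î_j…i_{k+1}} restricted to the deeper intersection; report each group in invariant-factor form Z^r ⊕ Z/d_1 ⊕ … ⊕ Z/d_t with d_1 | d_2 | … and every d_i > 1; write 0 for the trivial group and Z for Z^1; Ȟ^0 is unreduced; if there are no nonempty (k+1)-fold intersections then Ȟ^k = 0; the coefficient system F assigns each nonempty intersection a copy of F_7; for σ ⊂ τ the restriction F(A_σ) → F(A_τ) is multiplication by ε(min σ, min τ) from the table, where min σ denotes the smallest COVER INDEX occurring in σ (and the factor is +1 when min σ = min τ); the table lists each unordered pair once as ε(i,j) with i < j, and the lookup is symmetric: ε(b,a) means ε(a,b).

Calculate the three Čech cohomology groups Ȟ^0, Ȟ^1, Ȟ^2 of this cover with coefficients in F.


Ȟ^0 = 0; Ȟ^1 = Z/7; Ȟ^2 = 0

intersection data:
  A12={t4,t6} A13={t8} A14={t1} A15={t3} A23={t5,t7} A45={t2}
C dims 5,6; δ0: rk_F7 5
Ȟ^0 = (5 − 5) − 0 = 0, so Ȟ^0 ≅ 0
Ȟ^1 = (6 − 0) − 5 = 1, so Ȟ^1 ≅ Z/7
Ȟ^2 = (0 − 0) − 0 = 0, so Ȟ^2 ≅ 0


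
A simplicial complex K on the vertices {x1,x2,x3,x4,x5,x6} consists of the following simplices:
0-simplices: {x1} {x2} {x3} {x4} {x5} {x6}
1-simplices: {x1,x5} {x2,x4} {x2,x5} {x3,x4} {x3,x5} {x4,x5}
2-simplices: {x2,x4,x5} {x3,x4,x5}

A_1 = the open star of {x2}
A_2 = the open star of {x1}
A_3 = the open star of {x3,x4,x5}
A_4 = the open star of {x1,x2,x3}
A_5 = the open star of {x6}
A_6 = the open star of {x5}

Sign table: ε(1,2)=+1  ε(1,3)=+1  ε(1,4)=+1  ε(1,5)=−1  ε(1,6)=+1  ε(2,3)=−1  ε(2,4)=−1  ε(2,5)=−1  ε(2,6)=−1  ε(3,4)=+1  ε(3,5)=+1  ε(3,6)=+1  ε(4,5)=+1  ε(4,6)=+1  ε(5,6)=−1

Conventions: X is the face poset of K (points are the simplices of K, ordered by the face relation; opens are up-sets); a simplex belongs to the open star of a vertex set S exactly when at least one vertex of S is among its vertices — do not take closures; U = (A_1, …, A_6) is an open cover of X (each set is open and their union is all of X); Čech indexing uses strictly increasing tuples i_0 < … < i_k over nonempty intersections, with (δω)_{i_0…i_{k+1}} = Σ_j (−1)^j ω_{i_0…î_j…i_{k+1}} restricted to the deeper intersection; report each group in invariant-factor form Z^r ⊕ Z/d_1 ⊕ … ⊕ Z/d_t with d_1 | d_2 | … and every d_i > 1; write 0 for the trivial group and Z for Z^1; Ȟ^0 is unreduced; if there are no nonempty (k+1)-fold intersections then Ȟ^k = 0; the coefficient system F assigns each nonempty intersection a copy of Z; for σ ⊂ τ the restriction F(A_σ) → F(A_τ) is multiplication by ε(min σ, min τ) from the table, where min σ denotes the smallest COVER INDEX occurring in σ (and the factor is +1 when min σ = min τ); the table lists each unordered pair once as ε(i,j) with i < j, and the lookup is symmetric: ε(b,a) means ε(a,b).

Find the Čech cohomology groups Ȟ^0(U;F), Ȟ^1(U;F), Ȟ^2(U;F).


nerve simplices:
  A1={{x2},{x2,x4},{x2,x5},{x2,x4,x5}} A2={{x1},{x1,x5}} A3={{x3},{x4},{x5},{x1,x5},{x2,x4},{x2,x5},{x3,x4},{x3,x5},{x4,x5},{x2,x4,x5},{x3,x4,x5}} A4={{x1},{x2},{x3},{x1,x5},{x2,x4},{x2,x5},{x3,x4},{x3,x5},{x2,x4,x5},{x3,x4,x5}} A5={{x6}} A6={{x5},{x1,x5},{x2,x5},{x3,x5},{x4,x5},{x2,x4,x5},{x3,x4,x5}}
  A13={{x2,x4},{x2,x5},{x2,x4,x5}} A14={{x2},{x2,x4},{x2,x5},{x2,x4,x5}} A16={{x2,x5},{x2,x4,x5}} A23={{x1,x5}} A24={{x1},{x1,x5}} A26={{x1,x5}} A34={{x3},{x1,x5},{x2,x4},{x2,x5},{x3,x4},{x3,x5},{x2,x4,x5},{x3,x4,x5}} A36={{x5},{x1,x5},{x2,x5},{x3,x5},{x4,x5},{x2,x4,x5},{x3,x4,x5}} A46={{x1,x5},{x2,x5},{x3,x5},{x2,x4,x5},{x3,x4,x5}}
  A134={{x2,x4},{x2,x5},{x2,x4,x5}} A136={{x2,x5},{x2,x4,x5}} A146={{x2,x5},{x2,x4,x5}} A234={{x1,x5}} A236={{x1,x5}} A246={{x1,x5}} A346={{x1,x5},{x2,x5},{x3,x5},{x2,x4,x5},{x3,x4,x5}}
  A1346={{x2,x5},{x2,x4,x5}} A2346={{x1,x5}}
C dims 6,9,7,2; δ0: rk 4, SNF 1^4; δ1: rk 5, SNF 1^5; δ2: rk 2, SNF 1^2
degree 0: 6−4−0 = 2 → Ȟ^0 ≅ Z^2
degree 1: 9−5−4 = 0 → Ȟ^1 ≅ 0
degree 2: 7−2−5 = 0 → Ȟ^2 ≅ 0

Ȟ^0 = Z^2,  Ȟ^1 = 0,  Ȟ^2 = 0


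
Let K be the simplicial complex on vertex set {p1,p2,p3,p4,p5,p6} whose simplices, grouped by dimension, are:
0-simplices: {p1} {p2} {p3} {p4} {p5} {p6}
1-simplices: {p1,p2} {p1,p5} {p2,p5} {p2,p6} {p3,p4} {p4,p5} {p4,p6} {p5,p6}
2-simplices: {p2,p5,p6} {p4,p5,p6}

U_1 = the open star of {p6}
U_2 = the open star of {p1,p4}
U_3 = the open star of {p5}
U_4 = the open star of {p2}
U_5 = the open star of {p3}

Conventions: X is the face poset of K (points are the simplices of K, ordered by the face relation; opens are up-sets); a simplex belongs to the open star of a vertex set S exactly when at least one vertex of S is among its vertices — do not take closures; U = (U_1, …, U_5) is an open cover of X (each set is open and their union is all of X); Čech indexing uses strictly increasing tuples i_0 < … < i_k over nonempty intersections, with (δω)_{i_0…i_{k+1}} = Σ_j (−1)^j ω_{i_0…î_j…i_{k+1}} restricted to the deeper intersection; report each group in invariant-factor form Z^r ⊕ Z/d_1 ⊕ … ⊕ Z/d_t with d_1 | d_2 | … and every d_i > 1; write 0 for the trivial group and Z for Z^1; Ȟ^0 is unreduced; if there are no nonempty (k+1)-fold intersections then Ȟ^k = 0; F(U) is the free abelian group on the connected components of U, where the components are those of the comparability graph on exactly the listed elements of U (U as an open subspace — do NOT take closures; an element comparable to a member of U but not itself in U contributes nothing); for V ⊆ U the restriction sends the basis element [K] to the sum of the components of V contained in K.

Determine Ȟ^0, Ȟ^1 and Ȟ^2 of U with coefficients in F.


Ȟ^0 ≅ Z,  Ȟ^1 ≅ Z,  Ȟ^2 ≅ 0

nerve simplices:
  U1={{p6},{p2,p6},{p4,p6},{p5,p6},{p2,p5,p6},{p4,p5,p6}} U2={{p1},{p4},{p1,p2},{p1,p5},{p3,p4},{p4,p5},{p4,p6},{p4,p5,p6}} U3={{p5},{p1,p5},{p2,p5},{p4,p5},{p5,p6},{p2,p5,p6},{p4,p5,p6}} U4={{p2},{p1,p2},{p2,p5},{p2,p6},{p2,p5,p6}} U5={{p3},{p3,p4}}
  U12={{p4,p6},{p4,p5,p6}} U13={{p5,p6},{p2,p5,p6},{p4,p5,p6}} U14={{p2,p6},{p2,p5,p6}} U23={{p1,p5},{p4,p5},{p4,p5,p6}} U24={{p1,p2}} U25={{p3,p4}} U34={{p2,p5},{p2,p5,p6}}
  U123={{p4,p5,p6}} U134={{p2,p5,p6}}
components per intersection:
  U1: {{p6},{p2,p6},{p4,p6},{p5,p6},{p2,p5,p6},{p4,p5,p6}}
  U2: {{p1},{p1,p2},{p1,p5}} {{p4},{p3,p4},{p4,p5},{p4,p6},{p4,p5,p6}}
  U3: {{p5},{p1,p5},{p2,p5},{p4,p5},{p5,p6},{p2,p5,p6},{p4,p5,p6}}
  U4: {{p2},{p1,p2},{p2,p5},{p2,p6},{p2,p5,p6}}
  U5: {{p3},{p3,p4}}
  U12: {{p4,p6},{p4,p5,p6}}
  U13: {{p5,p6},{p2,p5,p6},{p4,p5,p6}}
  U14: {{p2,p6},{p2,p5,p6}}
  U23: {{p1,p5}} {{p4,p5},{p4,p5,p6}}
  U24: {{p1,p2}}
  U25: {{p3,p4}}
  U34: {{p2,p5},{p2,p5,p6}}
  U123: {{p4,p5,p6}}
  U134: {{p2,p5,p6}}
C dims 6,8,2; δ0: rk 5, SNF 1^5; δ1: rk 2, SNF 1^2
degree 0: 6−5−0 = 1 → Ȟ^0 ≅ Z
degree 1: 8−2−5 = 1 → Ȟ^1 ≅ Z
degree 2: 2−0−2 = 0 → Ȟ^2 ≅ 0


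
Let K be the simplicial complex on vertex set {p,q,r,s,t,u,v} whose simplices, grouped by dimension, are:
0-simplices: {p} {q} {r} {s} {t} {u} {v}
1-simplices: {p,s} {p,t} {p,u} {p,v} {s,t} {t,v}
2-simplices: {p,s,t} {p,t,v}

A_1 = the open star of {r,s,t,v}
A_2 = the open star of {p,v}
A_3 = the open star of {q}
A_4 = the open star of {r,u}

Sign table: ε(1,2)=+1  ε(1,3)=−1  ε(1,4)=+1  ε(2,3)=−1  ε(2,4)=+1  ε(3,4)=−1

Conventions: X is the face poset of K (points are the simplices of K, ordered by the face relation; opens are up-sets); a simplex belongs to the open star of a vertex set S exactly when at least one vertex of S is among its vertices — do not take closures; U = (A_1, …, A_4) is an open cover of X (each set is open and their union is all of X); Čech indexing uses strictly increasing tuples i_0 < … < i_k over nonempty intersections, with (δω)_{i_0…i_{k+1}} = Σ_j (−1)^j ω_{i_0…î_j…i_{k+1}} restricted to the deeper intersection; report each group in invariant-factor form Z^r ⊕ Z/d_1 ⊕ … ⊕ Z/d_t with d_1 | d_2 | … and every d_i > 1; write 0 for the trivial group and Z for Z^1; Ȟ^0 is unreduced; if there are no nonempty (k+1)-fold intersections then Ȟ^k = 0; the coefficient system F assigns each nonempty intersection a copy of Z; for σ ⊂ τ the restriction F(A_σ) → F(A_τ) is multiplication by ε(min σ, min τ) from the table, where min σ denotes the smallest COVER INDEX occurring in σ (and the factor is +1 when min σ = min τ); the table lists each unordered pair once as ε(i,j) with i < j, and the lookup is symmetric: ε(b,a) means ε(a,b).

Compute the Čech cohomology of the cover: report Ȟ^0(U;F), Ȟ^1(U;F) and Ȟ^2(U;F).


cover nerve:
  A1={{r},{s},{t},{v},{p,s},{p,t},{p,v},{s,t},{t,v},{p,s,t},{p,t,v}} A2={{p},{v},{p,s},{p,t},{p,u},{p,v},{t,v},{p,s,t},{p,t,v}} A3={{q}} A4={{r},{u},{p,u}}
  A12={{v},{p,s},{p,t},{p,v},{t,v},{p,s,t},{p,t,v}} A14={{r}} A24={{p,u}}
C dims 4,3; δ0: rk 2, SNF 1^2
Ȟ^0: (4−2)−0=2 ⇒ Z^2
Ȟ^1: (3−0)−2=1 ⇒ Z
Ȟ^2: (0−0)−0=0 ⇒ 0

Ȟ^0 ≅ Z^2, Ȟ^1 ≅ Z and Ȟ^2 ≅ 0


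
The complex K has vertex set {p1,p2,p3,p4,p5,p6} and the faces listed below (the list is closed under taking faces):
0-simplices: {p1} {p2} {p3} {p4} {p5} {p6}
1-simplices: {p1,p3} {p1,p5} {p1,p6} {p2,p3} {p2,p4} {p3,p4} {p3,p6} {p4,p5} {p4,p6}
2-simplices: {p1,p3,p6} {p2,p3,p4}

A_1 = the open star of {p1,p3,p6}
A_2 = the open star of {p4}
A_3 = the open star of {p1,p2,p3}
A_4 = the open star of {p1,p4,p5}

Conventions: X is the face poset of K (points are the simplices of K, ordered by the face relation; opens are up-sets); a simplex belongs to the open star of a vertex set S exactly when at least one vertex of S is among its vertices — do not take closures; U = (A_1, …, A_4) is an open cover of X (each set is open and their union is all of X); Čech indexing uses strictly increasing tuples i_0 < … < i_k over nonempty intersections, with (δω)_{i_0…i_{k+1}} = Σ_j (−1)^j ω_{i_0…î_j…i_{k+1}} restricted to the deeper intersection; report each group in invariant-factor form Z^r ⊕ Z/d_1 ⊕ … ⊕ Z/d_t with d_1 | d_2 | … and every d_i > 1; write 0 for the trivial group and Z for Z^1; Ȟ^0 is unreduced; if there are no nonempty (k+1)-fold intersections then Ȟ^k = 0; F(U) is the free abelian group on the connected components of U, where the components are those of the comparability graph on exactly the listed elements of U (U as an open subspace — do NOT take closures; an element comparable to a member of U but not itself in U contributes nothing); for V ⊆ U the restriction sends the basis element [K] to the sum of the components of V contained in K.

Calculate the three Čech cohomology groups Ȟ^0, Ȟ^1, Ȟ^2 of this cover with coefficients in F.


Ȟ^0 = Z, Ȟ^1 = Z^2 and Ȟ^2 = 0

nonempty intersections:
  A1={{p1},{p3},{p6},{p1,p3},{p1,p5},{p1,p6},{p2,p3},{p3,p4},{p3,p6},{p4,p6},{p1,p3,p6},{p2,p3,p4}} A2={{p4},{p2,p4},{p3,p4},{p4,p5},{p4,p6},{p2,p3,p4}} A3={{p1},{p2},{p3},{p1,p3},{p1,p5},{p1,p6},{p2,p3},{p2,p4},{p3,p4},{p3,p6},{p1,p3,p6},{p2,p3,p4}} A4={{p1},{p4},{p5},{p1,p3},{p1,p5},{p1,p6},{p2,p4},{p3,p4},{p4,p5},{p4,p6},{p1,p3,p6},{p2,p3,p4}}
  A12={{p3,p4},{p4,p6},{p2,p3,p4}} A13={{p1},{p3},{p1,p3},{p1,p5},{p1,p6},{p2,p3},{p3,p4},{p3,p6},{p1,p3,p6},{p2,p3,p4}} A14={{p1},{p1,p3},{p1,p5},{p1,p6},{p3,p4},{p4,p6},{p1,p3,p6},{p2,p3,p4}} A23={{p2,p4},{p3,p4},{p2,p3,p4}} A24={{p4},{p2,p4},{p3,p4},{p4,p5},{p4,p6},{p2,p3,p4}} A34={{p1},{p1,p3},{p1,p5},{p1,p6},{p2,p4},{p3,p4},{p1,p3,p6},{p2,p3,p4}}
  A123={{p3,p4},{p2,p3,p4}} A124={{p3,p4},{p4,p6},{p2,p3,p4}} A134={{p1},{p1,p3},{p1,p5},{p1,p6},{p3,p4},{p1,p3,p6},{p2,p3,p4}} A234={{p2,p4},{p3,p4},{p2,p3,p4}}
  A1234={{p3,p4},{p2,p3,p4}}
components per intersection:
  A1: {{p1},{p3},{p6},{p1,p3},{p1,p5},{p1,p6},{p2,p3},{p3,p4},{p3,p6},{p4,p6},{p1,p3,p6},{p2,p3,p4}}
  A2: {{p4},{p2,p4},{p3,p4},{p4,p5},{p4,p6},{p2,p3,p4}}
  A3: {{p1},{p2},{p3},{p1,p3},{p1,p5},{p1,p6},{p2,p3},{p2,p4},{p3,p4},{p3,p6},{p1,p3,p6},{p2,p3,p4}}
  A4: {{p1},{p4},{p5},{p1,p3},{p1,p5},{p1,p6},{p2,p4},{p3,p4},{p4,p5},{p4,p6},{p1,p3,p6},{p2,p3,p4}}
  A12: {{p3,p4},{p2,p3,p4}} {{p4,p6}}
  A13: {{p1},{p3},{p1,p3},{p1,p5},{p1,p6},{p2,p3},{p3,p4},{p3,p6},{p1,p3,p6},{p2,p3,p4}}
  A14: {{p1},{p1,p3},{p1,p5},{p1,p6},{p1,p3,p6}} {{p3,p4},{p2,p3,p4}} {{p4,p6}}
  A23: {{p2,p4},{p3,p4},{p2,p3,p4}}
  A24: {{p4},{p2,p4},{p3,p4},{p4,p5},{p4,p6},{p2,p3,p4}}
  A34: {{p1},{p1,p3},{p1,p5},{p1,p6},{p1,p3,p6}} {{p2,p4},{p3,p4},{p2,p3,p4}}
  A123: {{p3,p4},{p2,p3,p4}}
  A124: {{p3,p4},{p2,p3,p4}} {{p4,p6}}
  A134: {{p1},{p1,p3},{p1,p5},{p1,p6},{p1,p3,p6}} {{p3,p4},{p2,p3,p4}}
  A234: {{p2,p4},{p3,p4},{p2,p3,p4}}
  A1234: {{p3,p4},{p2,p3,p4}}
C dims 4,10,6,1; δ0: rk 3, SNF 1^3; δ1: rk 5, SNF 1^5; δ2: rk 1, SNF 1^1
Ȟ^0: (4−3)−0=1 ⇒ Z
Ȟ^1: (10−5)−3=2 ⇒ Z^2
Ȟ^2: (6−1)−5=0 ⇒ 0


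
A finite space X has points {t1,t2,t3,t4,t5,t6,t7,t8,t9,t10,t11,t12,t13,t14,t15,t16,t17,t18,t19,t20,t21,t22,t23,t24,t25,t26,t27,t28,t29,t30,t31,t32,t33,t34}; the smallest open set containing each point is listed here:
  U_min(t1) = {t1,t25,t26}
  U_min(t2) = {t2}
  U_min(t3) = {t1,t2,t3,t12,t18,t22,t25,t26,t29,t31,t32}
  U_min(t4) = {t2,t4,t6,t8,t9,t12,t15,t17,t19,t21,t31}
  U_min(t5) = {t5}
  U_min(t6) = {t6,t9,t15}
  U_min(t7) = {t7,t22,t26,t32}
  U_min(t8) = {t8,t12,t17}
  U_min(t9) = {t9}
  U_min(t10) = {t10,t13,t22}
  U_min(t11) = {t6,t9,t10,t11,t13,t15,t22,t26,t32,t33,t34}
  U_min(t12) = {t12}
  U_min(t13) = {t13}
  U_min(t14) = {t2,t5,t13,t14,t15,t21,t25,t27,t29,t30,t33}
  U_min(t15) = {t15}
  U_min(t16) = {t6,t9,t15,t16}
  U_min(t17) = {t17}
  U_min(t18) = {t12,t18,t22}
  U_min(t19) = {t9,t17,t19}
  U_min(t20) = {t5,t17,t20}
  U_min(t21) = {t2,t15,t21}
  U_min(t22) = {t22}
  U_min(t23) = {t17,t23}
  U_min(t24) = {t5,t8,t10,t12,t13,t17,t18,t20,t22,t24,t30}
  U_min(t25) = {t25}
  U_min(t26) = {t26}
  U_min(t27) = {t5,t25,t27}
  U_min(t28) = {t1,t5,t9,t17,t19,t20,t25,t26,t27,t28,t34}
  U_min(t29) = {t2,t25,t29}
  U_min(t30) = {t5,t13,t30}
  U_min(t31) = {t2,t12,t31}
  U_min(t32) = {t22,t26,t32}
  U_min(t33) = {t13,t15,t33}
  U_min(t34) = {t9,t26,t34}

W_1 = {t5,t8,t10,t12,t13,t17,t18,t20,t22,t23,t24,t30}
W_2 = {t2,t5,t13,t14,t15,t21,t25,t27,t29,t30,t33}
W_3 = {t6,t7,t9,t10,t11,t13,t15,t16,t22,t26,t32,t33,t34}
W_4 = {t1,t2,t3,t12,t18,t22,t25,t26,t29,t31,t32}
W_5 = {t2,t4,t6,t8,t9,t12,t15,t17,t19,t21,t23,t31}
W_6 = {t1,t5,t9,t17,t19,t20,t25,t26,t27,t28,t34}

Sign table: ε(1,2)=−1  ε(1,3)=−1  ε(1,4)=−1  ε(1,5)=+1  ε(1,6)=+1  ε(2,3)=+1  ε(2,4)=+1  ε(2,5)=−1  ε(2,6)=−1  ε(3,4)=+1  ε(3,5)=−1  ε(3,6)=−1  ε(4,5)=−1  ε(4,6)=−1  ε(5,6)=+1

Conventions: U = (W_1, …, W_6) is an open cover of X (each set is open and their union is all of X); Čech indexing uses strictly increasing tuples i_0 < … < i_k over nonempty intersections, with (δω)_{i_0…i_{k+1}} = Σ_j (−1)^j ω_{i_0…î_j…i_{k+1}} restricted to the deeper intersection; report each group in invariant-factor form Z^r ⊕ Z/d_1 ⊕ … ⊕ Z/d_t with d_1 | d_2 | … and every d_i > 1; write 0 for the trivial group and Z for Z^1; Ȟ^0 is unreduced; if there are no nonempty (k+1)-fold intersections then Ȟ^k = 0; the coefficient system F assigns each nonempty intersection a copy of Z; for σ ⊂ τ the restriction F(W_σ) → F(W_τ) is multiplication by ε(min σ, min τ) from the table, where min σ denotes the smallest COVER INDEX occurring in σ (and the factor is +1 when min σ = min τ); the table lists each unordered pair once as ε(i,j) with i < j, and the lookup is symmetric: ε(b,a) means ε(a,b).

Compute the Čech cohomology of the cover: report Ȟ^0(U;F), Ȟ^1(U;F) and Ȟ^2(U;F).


Ȟ^0 = Z, Ȟ^1 = 0 and Ȟ^2 = Z/2

nonempty intersections:
  W12={t5,t13,t30} W13={t10,t13,t22} W14={t12,t18,t22} W15={t8,t12,t17,t23} W16={t5,t17,t20} W23={t13,t15,t33} W24={t2,t25,t29} W25={t2,t15,t21} W26={t5,t25,t27} W34={t22,t26,t32} W35={t6,t9,t15} W36={t9,t26,t34} W45={t2,t12,t31} W46={t1,t25,t26} W56={t9,t17,t19}
  W123={t13} W126={t5} W134={t22} W145={t12} W156={t17} W235={t15} W245={t2} W246={t25} W346={t26} W356={t9}
C dims 6,15,10; δ0: rk 5, SNF 1^5; δ1: rk 10, SNF 1^9·2
Ȟ^0: (6−5)−0=1 ⇒ Z
Ȟ^1: (15−10)−5=0 ⇒ 0
Ȟ^2: (10−0)−10=0 plus torsion [2] ⇒ Z/2


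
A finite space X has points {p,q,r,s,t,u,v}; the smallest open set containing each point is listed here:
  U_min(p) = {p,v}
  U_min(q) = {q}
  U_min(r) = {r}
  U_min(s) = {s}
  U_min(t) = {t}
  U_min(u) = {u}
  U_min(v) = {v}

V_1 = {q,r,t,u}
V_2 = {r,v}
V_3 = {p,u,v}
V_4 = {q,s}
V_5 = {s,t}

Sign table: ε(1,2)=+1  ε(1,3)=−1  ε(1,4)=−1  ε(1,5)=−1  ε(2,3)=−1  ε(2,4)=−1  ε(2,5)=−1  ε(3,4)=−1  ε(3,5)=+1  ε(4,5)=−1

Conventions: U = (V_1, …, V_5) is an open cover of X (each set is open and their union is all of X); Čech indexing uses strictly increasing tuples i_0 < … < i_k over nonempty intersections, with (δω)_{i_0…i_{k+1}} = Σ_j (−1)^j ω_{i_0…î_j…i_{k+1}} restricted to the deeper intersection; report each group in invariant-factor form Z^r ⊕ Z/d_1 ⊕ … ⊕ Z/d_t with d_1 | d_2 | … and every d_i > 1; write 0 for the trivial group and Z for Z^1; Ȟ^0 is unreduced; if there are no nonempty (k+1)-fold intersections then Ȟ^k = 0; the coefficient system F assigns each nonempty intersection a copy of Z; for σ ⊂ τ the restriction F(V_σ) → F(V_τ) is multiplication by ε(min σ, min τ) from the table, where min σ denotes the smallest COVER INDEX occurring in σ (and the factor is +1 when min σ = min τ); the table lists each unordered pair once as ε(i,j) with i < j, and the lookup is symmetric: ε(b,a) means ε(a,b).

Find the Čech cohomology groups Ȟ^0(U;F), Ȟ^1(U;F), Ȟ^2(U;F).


Ȟ^0 = 0, Ȟ^1 = Z ⊕ Z/2 and Ȟ^2 = 0

nonempty overlaps:
  V12={r} V13={u} V14={q} V15={t} V23={v} V45={s}
C dims 5,6; δ0: rk 5, SNF 1^4·2
degree 0: 5−5−0 = 0 → Ȟ^0 ≅ 0
degree 1: 6−0−5 = 1 plus torsion [2] → Ȟ^1 ≅ Z ⊕ Z/2
degree 2: 0−0−0 = 0 → Ȟ^2 ≅ 0


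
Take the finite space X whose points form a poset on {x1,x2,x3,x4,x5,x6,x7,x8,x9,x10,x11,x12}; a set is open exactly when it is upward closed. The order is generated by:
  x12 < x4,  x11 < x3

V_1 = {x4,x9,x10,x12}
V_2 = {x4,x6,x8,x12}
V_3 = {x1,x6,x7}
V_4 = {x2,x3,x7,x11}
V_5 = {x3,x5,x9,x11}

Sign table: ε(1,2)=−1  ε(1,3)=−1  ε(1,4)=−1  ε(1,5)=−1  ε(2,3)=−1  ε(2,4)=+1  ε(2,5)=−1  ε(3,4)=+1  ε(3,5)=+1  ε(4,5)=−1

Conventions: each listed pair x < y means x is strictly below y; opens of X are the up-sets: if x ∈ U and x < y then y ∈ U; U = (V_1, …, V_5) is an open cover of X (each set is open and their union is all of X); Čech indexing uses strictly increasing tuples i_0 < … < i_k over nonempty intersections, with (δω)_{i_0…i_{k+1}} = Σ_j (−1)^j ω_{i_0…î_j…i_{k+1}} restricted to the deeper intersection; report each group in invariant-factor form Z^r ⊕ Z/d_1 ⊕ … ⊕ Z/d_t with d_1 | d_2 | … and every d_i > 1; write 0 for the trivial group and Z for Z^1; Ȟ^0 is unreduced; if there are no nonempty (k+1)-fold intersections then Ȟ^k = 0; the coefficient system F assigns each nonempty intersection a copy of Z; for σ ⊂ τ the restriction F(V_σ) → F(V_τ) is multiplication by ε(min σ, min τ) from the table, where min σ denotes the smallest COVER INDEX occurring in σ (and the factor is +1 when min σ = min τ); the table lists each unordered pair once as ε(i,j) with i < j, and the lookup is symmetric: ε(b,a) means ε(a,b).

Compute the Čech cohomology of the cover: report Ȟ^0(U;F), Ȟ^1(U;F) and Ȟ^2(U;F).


intersection data:
  V12={x4,x12} V15={x9} V23={x6} V34={x7} V45={x3,x11}
C dims 5,5; δ0: rk 4, SNF 1^4
Ȟ^0 = (5 − 4) − 0 = 1, so Ȟ^0 ≅ Z
Ȟ^1 = (5 − 0) − 4 = 1, so Ȟ^1 ≅ Z
Ȟ^2 = (0 − 0) − 0 = 0, so Ȟ^2 ≅ 0

Ȟ^0(U;F) ≅ Z; Ȟ^1(U;F) ≅ Z; Ȟ^2(U;F) ≅ 0


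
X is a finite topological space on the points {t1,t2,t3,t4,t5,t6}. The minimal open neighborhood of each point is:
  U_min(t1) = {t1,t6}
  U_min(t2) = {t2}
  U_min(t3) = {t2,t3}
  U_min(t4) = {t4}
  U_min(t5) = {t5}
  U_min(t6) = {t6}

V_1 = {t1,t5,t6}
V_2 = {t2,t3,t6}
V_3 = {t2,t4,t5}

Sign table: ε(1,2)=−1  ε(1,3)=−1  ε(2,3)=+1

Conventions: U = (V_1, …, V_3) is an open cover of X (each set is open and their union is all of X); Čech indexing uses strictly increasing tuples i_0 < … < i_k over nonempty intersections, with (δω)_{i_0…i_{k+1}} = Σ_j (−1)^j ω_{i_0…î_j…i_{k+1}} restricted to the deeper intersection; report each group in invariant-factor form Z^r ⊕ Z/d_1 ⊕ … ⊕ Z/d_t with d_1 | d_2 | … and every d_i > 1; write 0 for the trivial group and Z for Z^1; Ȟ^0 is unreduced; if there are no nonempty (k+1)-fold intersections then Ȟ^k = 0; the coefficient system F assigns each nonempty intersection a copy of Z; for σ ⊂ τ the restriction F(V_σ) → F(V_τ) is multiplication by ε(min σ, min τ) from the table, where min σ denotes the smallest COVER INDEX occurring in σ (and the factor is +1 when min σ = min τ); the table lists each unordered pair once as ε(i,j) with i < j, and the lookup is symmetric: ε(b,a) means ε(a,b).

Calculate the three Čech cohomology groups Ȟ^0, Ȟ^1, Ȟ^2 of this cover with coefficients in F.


Ȟ^0 = Z, Ȟ^1 = Z, Ȟ^2 = 0

cover nerve:
  V12={t6} V13={t5} V23={t2}
C dims 3,3; δ0: rk 2, SNF 1^2
Ȟ^0: (3−2)−0=1 ⇒ Z
Ȟ^1: (3−0)−2=1 ⇒ Z
Ȟ^2: (0−0)−0=0 ⇒ 0


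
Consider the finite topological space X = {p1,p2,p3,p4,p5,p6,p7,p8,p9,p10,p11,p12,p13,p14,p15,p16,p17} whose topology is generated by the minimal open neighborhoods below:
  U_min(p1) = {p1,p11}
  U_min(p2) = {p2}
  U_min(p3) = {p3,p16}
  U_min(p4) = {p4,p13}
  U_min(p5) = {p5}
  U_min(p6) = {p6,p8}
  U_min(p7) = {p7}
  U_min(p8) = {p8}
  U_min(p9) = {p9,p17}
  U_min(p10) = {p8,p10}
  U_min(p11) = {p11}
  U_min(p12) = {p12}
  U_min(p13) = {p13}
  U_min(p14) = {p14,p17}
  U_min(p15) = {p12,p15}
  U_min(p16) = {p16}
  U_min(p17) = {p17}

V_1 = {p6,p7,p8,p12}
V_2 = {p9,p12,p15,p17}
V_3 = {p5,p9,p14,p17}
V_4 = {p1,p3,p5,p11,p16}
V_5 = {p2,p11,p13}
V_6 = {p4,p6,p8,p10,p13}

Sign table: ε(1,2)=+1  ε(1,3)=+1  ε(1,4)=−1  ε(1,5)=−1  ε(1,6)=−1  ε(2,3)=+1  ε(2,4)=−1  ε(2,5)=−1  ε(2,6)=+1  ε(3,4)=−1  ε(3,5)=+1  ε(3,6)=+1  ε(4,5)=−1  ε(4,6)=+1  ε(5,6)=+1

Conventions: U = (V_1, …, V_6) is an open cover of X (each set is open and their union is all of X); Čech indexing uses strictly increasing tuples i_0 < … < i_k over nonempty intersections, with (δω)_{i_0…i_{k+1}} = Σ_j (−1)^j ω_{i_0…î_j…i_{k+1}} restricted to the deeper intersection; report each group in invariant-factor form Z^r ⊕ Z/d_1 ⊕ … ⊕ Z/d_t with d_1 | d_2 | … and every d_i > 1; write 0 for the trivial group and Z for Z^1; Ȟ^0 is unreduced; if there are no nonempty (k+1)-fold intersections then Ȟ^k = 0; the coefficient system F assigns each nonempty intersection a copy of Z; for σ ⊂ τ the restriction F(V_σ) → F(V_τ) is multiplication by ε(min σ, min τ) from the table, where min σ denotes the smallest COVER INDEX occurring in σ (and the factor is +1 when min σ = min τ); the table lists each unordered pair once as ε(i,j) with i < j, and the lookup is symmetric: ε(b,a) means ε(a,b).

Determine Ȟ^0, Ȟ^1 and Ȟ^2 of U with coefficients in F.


Ȟ^0 ≅ 0,  Ȟ^1 ≅ Z/2,  Ȟ^2 ≅ 0

cover nerve:
  V12={p12} V16={p6,p8} V23={p9,p17} V34={p5} V45={p11} V56={p13}
C dims 6,6; δ0: rk 6, SNF 1^5·2
Ȟ^0: (6−6)−0=0 ⇒ 0
Ȟ^1: (6−0)−6=0 plus torsion [2] ⇒ Z/2
Ȟ^2: (0−0)−0=0 ⇒ 0


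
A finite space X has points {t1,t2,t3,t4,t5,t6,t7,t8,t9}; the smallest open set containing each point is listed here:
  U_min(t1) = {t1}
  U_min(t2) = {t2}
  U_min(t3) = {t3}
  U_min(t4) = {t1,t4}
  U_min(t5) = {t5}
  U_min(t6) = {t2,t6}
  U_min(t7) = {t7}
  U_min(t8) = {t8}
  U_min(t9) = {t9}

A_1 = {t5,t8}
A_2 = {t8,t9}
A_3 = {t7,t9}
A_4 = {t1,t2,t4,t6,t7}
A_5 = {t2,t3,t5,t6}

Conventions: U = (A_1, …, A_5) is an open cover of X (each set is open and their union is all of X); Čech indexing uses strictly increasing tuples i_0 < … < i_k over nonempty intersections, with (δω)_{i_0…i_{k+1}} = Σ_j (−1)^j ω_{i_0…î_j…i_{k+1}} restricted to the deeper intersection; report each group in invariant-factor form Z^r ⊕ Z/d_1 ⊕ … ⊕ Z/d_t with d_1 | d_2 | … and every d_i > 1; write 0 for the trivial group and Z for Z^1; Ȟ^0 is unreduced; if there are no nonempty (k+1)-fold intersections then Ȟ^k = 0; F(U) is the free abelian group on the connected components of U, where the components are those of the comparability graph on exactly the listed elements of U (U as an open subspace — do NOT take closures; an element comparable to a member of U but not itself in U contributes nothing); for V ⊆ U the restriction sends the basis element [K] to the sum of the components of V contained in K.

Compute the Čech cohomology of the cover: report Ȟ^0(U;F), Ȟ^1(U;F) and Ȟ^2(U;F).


nerve simplices:
  A12={t8} A15={t5} A23={t9} A34={t7} A45={t2,t6}
components per intersection:
  A1: {t5} {t8}
  A2: {t8} {t9}
  A3: {t7} {t9}
  A4: {t1,t4} {t2,t6} {t7}
  A5: {t2,t6} {t3} {t5}
  A12: {t8}
  A15: {t5}
  A23: {t9}
  A34: {t7}
  A45: {t2,t6}
C dims 12,5; δ0: rk 5, SNF 1^5
degree 0: 12−5−0 = 7 → Ȟ^0 ≅ Z^7
degree 1: 5−0−5 = 0 → Ȟ^1 ≅ 0
degree 2: 0−0−0 = 0 → Ȟ^2 ≅ 0

Ȟ^0 = Z^7,  Ȟ^1 = 0,  Ȟ^2 = 0


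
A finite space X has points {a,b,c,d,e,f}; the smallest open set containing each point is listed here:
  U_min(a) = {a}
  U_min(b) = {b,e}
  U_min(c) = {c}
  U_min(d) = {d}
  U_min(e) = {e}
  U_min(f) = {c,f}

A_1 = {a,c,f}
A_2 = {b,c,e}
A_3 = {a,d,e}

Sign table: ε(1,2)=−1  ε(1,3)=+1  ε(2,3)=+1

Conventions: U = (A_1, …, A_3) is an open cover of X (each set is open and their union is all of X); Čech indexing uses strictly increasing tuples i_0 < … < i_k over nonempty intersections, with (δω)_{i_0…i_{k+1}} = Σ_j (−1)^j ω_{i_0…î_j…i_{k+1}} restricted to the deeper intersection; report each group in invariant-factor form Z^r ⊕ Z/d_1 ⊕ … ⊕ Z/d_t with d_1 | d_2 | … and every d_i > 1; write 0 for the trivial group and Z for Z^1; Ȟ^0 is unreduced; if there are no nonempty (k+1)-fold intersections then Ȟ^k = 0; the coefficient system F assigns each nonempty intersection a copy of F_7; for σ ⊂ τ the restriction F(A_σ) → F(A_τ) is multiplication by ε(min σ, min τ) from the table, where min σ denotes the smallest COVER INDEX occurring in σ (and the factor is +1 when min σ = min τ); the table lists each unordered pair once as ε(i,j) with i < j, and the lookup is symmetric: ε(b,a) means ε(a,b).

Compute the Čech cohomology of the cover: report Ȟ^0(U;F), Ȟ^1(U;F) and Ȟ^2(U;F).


Ȟ^0(U;F) ≅ 0, Ȟ^1(U;F) ≅ 0 and Ȟ^2(U;F) ≅ 0

nerve simplices:
  A12={c} A13={a} A23={e}
C dims 3,3; δ0: rk_F7 3
degree 0: 3−3−0 = 0 → Ȟ^0 ≅ 0
degree 1: 3−0−3 = 0 → Ȟ^1 ≅ 0
degree 2: 0−0−0 = 0 → Ȟ^2 ≅ 0


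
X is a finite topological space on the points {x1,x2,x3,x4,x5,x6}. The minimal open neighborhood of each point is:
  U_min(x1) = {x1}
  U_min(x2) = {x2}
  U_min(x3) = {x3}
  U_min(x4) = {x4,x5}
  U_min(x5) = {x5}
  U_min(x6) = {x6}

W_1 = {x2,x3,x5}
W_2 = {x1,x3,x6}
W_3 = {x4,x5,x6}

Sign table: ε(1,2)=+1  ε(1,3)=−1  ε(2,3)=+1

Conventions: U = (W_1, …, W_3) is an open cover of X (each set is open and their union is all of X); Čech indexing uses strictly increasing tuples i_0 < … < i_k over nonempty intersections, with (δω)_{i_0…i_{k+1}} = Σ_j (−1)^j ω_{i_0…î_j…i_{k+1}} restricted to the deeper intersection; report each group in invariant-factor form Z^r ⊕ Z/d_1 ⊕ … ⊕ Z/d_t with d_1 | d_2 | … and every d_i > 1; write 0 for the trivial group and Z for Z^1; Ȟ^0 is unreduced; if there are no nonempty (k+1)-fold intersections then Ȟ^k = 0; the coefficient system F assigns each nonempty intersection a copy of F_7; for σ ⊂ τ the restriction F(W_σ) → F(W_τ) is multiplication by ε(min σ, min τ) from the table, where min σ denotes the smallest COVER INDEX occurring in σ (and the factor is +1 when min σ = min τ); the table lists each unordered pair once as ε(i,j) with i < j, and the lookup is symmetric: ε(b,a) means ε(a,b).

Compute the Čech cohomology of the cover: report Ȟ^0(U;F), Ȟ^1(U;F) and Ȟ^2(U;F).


nerve simplices:
  W12={x3} W13={x5} W23={x6}
C dims 3,3; δ0: rk_F7 3
degree 0: 3−3−0 = 0 → Ȟ^0 ≅ 0
degree 1: 3−0−3 = 0 → Ȟ^1 ≅ 0
degree 2: 0−0−0 = 0 → Ȟ^2 ≅ 0

Ȟ^0 ≅ 0; Ȟ^1 ≅ 0; Ȟ^2 ≅ 0


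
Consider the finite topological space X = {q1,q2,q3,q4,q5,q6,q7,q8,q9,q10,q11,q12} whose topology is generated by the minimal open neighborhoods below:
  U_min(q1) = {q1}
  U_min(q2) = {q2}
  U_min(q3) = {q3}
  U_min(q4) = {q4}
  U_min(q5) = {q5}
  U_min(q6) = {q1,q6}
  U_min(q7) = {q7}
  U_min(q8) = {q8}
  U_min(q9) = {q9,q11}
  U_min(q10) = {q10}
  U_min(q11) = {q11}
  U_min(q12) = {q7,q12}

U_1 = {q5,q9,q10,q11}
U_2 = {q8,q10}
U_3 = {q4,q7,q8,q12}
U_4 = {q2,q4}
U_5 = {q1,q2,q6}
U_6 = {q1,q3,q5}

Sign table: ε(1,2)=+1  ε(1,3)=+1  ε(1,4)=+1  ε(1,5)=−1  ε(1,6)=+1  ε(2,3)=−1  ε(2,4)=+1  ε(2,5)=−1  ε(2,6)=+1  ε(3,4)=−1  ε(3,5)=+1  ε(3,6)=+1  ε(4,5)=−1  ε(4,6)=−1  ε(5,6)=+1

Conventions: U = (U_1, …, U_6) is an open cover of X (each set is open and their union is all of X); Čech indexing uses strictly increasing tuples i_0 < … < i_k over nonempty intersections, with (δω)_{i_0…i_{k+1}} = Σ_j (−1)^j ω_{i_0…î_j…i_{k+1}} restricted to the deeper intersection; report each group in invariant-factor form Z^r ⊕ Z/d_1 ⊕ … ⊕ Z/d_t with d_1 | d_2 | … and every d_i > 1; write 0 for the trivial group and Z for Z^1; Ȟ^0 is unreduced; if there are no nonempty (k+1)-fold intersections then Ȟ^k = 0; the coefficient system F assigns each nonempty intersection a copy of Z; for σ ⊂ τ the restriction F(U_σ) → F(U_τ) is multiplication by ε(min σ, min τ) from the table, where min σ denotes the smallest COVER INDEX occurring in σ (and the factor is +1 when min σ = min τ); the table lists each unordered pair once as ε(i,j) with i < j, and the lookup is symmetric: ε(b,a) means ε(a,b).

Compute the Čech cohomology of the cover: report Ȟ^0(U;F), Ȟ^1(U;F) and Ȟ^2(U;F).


nonempty overlaps:
  U12={q10} U16={q5} U23={q8} U34={q4} U45={q2} U56={q1}
C dims 6,6; δ0: rk 6, SNF 1^5·2
degree 0: 6−6−0 = 0 → Ȟ^0 ≅ 0
degree 1: 6−0−6 = 0 plus torsion [2] → Ȟ^1 ≅ Z/2
degree 2: 0−0−0 = 0 → Ȟ^2 ≅ 0

Ȟ^0(U;F) ≅ 0, Ȟ^1(U;F) ≅ Z/2, Ȟ^2(U;F) ≅ 0


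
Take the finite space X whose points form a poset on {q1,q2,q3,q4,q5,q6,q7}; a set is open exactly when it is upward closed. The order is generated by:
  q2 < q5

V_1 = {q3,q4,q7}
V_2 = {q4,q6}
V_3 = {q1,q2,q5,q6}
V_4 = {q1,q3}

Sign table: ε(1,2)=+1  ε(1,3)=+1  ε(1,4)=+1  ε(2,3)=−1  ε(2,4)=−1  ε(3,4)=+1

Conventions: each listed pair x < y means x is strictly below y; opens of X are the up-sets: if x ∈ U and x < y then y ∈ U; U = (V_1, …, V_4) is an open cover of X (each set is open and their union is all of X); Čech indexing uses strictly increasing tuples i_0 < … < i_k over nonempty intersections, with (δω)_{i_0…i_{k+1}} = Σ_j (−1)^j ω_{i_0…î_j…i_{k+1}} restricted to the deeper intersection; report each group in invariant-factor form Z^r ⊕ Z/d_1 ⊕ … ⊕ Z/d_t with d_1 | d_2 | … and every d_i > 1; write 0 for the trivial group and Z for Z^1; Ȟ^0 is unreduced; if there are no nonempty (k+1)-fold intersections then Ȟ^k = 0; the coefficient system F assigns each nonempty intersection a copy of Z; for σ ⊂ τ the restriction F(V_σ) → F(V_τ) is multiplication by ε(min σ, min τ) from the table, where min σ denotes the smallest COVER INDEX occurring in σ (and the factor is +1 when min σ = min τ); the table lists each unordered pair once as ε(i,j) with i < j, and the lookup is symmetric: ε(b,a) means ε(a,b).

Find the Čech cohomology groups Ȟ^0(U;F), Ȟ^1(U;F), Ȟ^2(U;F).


Ȟ^0 = 0,  Ȟ^1 = Z/2,  Ȟ^2 = 0

intersection data:
  V12={q4} V14={q3} V23={q6} V34={q1}
C dims 4,4; δ0: rk 4, SNF 1^3·2
Ȟ^0 = (4 − 4) − 0 = 0, so Ȟ^0 ≅ 0
Ȟ^1 = (4 − 0) − 4 = 0 plus torsion [2], so Ȟ^1 ≅ Z/2
Ȟ^2 = (0 − 0) − 0 = 0, so Ȟ^2 ≅ 0


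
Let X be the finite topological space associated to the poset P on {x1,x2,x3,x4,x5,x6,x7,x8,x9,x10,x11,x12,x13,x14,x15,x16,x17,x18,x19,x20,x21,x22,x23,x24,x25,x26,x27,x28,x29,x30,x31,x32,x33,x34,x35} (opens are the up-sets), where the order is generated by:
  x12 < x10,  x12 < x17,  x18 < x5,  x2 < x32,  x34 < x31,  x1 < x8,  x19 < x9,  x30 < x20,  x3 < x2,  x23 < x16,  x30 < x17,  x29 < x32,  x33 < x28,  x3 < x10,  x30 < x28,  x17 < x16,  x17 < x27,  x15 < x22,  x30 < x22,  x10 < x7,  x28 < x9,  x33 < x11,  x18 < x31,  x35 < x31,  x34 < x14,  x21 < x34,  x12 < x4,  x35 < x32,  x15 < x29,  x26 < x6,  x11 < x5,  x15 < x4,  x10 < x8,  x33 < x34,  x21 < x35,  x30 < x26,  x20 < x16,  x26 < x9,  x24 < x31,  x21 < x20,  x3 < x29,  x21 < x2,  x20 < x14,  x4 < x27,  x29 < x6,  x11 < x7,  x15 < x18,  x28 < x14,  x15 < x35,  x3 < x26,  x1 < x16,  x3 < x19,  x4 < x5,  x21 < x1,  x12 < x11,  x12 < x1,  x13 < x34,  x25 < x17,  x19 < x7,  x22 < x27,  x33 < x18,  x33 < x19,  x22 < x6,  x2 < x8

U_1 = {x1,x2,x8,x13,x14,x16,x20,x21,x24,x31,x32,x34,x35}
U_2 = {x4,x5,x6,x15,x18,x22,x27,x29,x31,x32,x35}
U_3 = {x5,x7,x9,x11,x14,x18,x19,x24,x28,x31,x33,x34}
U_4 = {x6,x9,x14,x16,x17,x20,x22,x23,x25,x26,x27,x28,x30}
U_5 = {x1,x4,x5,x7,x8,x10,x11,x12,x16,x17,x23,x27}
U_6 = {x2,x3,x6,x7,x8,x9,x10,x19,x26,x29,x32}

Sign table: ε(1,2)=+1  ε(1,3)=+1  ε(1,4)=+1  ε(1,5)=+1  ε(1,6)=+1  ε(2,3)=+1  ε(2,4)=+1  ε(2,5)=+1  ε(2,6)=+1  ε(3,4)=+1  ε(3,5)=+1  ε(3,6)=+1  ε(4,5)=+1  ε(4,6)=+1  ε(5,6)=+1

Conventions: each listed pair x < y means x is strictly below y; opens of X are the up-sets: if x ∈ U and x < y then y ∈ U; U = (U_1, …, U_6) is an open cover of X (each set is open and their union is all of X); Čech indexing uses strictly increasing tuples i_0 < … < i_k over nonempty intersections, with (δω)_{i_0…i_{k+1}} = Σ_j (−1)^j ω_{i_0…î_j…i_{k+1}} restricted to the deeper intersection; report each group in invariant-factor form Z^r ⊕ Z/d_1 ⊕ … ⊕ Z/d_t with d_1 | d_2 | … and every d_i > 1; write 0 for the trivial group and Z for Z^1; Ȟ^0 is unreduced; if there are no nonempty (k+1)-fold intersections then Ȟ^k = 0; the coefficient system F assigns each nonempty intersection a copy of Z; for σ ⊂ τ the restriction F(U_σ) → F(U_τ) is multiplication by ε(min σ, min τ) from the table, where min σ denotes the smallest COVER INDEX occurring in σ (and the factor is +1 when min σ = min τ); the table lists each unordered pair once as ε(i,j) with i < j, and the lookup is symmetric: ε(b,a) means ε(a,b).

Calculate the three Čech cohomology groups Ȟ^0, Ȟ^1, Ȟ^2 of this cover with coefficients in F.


Ȟ^0 ≅ Z, Ȟ^1 ≅ 0 and Ȟ^2 ≅ Z/2

nerve simplices:
  U12={x31,x32,x35} U13={x14,x24,x31,x34} U14={x14,x16,x20} U15={x1,x8,x16} U16={x2,x8,x32} U23={x5,x18,x31} U24={x6,x22,x27} U25={x4,x5,x27} U26={x6,x29,x32} U34={x9,x14,x28} U35={x5,x7,x11} U36={x7,x9,x19} U45={x16,x17,x23,x27} U46={x6,x9,x26} U56={x7,x8,x10}
  U123={x31} U126={x32} U134={x14} U145={x16} U156={x8} U235={x5} U245={x27} U246={x6} U346={x9} U356={x7}
C dims 6,15,10; δ0: rk 5, SNF 1^5; δ1: rk 10, SNF 1^9·2
degree 0: 6−5−0 = 1 → Ȟ^0 ≅ Z
degree 1: 15−10−5 = 0 → Ȟ^1 ≅ 0
degree 2: 10−0−10 = 0 plus torsion [2] → Ȟ^2 ≅ Z/2
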